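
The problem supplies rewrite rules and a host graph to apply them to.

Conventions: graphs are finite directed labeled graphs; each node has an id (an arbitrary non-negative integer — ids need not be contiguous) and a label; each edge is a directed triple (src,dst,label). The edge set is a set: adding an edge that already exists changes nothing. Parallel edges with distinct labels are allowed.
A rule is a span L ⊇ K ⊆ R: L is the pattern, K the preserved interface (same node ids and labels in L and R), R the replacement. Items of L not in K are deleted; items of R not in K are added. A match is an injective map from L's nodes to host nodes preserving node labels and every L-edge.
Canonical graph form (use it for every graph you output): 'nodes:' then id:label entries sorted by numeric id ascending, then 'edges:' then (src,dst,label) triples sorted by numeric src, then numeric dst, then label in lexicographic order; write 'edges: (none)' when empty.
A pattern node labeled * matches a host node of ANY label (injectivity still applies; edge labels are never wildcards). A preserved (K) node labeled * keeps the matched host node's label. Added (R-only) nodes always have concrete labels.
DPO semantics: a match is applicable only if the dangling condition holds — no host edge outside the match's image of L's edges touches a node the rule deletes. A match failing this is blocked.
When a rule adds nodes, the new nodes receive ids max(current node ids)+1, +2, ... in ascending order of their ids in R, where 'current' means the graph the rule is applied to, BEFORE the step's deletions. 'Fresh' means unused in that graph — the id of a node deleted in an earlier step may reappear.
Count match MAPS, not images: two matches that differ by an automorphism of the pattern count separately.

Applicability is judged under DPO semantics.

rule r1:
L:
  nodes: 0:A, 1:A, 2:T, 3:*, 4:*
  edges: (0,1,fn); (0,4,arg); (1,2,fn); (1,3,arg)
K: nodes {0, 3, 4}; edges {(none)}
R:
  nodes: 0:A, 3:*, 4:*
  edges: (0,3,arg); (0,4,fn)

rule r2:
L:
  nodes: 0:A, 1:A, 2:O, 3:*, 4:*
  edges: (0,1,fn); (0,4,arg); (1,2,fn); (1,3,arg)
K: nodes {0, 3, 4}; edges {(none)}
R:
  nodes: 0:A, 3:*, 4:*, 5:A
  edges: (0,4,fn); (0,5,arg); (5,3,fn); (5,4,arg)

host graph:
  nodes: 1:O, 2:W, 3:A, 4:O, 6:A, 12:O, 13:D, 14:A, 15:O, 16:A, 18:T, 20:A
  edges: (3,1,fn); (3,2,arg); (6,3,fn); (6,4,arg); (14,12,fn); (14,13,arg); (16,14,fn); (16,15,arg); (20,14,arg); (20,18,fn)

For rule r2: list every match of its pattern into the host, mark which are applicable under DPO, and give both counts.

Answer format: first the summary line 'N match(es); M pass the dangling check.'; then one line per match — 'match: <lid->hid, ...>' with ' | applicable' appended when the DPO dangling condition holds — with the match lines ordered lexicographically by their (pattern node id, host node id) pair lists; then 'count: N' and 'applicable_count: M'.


2 match(es); 1 pass the dangling check.
match: 0->6, 1->3, 2->1, 3->2, 4->4 | applicable
match: 0->16, 1->14, 2->12, 3->13, 4->15
count: 2
applicable_count: 1


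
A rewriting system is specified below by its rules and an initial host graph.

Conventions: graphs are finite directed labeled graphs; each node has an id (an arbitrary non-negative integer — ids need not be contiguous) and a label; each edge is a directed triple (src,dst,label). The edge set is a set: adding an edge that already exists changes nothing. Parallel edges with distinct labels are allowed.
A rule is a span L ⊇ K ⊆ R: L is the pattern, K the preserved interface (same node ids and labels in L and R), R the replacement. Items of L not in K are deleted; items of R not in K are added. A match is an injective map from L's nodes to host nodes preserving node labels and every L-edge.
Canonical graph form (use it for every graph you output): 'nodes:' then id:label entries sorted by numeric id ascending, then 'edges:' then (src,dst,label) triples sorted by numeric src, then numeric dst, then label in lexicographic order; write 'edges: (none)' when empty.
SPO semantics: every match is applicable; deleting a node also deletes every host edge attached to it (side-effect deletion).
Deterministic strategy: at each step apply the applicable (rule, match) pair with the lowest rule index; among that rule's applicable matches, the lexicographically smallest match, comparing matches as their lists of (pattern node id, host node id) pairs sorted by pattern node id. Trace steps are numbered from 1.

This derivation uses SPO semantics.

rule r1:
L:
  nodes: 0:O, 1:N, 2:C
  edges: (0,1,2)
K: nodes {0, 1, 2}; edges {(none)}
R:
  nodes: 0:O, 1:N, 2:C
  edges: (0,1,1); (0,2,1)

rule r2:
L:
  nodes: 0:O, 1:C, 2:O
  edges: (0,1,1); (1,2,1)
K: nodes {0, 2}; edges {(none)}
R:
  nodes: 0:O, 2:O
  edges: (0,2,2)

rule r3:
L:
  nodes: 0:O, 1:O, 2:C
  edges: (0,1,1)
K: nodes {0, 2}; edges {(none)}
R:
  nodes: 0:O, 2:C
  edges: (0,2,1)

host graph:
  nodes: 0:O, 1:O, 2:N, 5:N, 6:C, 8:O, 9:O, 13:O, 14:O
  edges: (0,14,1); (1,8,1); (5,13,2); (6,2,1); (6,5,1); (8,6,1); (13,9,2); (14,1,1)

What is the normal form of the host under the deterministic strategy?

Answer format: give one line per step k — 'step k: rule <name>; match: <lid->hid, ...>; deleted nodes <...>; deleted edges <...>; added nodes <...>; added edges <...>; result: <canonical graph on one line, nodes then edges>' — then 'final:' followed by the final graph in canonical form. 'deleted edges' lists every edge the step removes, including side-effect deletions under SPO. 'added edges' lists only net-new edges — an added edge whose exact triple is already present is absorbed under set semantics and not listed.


step 1: rule r3; match: 0->0, 1->14, 2->6; deleted nodes 14; deleted edges (0,14,1); (14,1,1); added nodes (none); added edges (0,6,1); result: nodes: 0:O, 1:O, 2:N, 5:N, 6:C, 8:O, 9:O, 13:O edges: (0,6,1); (1,8,1); (5,13,2); (6,2,1); (6,5,1); (8,6,1); (13,9,2)
step 2: rule r3; match: 0->1, 1->8, 2->6; deleted nodes 8; deleted edges (1,8,1); (8,6,1); added nodes (none); added edges (1,6,1); result: nodes: 0:O, 1:O, 2:N, 5:N, 6:C, 9:O, 13:O edges: (0,6,1); (1,6,1); (5,13,2); (6,2,1); (6,5,1); (13,9,2)
final:
nodes: 0:O, 1:O, 2:N, 5:N, 6:C, 9:O, 13:O
edges: (0,6,1); (1,6,1); (5,13,2); (6,2,1); (6,5,1); (13,9,2)


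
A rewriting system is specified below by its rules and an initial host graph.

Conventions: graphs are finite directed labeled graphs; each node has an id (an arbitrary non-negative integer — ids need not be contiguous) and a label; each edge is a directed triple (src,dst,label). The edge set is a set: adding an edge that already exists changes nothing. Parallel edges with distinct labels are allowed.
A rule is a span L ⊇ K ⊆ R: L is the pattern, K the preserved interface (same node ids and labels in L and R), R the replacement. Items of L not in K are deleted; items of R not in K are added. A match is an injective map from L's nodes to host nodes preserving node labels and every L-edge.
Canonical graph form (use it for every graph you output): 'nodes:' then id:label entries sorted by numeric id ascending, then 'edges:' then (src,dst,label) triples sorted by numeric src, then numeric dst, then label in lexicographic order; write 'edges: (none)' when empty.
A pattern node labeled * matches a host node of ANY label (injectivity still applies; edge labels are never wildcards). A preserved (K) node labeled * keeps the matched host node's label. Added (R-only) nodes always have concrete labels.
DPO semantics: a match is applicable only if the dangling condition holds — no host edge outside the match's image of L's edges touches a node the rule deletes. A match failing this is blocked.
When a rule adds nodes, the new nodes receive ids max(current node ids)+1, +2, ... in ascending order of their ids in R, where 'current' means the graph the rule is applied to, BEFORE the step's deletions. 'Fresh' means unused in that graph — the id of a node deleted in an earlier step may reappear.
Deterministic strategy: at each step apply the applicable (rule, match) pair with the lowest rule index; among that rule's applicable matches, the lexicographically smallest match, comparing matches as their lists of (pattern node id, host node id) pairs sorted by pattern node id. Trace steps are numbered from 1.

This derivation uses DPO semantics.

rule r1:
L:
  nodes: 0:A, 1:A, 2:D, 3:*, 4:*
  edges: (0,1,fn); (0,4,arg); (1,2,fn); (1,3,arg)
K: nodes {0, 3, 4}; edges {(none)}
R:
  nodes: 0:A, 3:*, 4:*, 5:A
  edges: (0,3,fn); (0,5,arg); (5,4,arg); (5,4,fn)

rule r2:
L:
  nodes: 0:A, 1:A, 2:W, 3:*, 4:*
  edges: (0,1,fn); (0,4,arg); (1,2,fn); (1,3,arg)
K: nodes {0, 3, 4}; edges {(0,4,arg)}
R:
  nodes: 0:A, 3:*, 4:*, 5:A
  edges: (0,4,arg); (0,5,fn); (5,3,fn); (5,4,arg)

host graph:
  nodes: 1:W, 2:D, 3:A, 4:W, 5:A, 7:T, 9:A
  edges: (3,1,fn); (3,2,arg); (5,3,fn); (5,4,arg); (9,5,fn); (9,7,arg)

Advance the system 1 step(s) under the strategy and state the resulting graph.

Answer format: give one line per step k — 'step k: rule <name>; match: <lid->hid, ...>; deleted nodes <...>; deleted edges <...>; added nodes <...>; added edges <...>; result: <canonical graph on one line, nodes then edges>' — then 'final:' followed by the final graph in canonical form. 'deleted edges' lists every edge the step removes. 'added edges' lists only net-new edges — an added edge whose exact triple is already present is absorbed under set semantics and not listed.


step 1: rule r2; match: 0->5, 1->3, 2->1, 3->2, 4->4; deleted nodes 1, 3; deleted edges (3,1,fn); (3,2,arg); (5,3,fn); added nodes 10; added edges (5,10,fn); (10,2,fn); (10,4,arg); result: nodes: 2:D, 4:W, 5:A, 7:T, 9:A, 10:A edges: (5,4,arg); (5,10,fn); (9,5,fn); (9,7,arg); (10,2,fn); (10,4,arg)
final:
nodes: 2:D, 4:W, 5:A, 7:T, 9:A, 10:A
edges: (5,4,arg); (5,10,fn); (9,5,fn); (9,7,arg); (10,2,fn); (10,4,arg)


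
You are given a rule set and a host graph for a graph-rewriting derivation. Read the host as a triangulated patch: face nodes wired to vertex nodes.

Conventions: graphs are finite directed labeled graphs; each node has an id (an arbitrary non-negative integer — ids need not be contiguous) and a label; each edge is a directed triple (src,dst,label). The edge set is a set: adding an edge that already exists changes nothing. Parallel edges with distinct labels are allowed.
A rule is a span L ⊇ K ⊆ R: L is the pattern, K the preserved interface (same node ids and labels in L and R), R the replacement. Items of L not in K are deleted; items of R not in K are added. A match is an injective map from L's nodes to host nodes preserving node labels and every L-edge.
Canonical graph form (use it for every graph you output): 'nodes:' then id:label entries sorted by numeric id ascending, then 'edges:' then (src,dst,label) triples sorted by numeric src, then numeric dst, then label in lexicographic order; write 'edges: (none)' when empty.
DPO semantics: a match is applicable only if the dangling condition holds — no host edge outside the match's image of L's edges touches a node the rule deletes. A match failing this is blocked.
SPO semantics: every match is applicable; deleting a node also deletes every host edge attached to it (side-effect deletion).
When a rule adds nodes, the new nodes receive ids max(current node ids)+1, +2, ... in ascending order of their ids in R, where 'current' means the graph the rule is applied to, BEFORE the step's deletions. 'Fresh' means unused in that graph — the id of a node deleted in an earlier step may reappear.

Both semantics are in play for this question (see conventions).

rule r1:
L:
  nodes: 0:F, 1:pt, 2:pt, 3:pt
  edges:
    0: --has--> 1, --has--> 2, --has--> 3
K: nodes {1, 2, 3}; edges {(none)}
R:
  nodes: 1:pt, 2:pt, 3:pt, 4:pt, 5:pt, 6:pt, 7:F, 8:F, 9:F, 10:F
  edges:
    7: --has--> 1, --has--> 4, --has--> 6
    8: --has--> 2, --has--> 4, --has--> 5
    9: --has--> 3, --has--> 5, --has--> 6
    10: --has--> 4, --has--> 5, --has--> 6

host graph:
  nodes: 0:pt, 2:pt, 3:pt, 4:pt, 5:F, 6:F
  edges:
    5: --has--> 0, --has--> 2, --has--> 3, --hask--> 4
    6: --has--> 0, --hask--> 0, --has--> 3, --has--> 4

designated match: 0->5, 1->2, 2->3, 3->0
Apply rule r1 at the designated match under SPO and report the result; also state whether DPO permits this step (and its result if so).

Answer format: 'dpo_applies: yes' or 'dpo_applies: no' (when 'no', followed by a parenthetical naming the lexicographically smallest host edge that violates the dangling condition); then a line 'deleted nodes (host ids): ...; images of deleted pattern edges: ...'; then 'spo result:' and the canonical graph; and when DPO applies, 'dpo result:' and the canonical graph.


dpo_applies: no
(the rule deletes node 5, which keeps host edge (5,4,hask) outside the match image — the dangling condition fails, DPO blocks; SPO proceeds and side-deletes such edges)
deleted nodes (host ids): 5; images of deleted pattern edges: (5,0,has); (5,2,has); (5,3,has)
spo result:
nodes: 0:pt, 2:pt, 3:pt, 4:pt, 6:F, 7:pt, 8:pt, 9:pt, 10:F, 11:F, 12:F, 13:F
edges: (6,0,has); (6,0,hask); (6,3,has); (6,4,has); (10,2,has); (10,7,has); (10,9,has); (11,3,has); (11,7,has); (11,8,has); (12,0,has); (12,8,has); (12,9,has); (13,7,has); (13,8,has); (13,9,has)


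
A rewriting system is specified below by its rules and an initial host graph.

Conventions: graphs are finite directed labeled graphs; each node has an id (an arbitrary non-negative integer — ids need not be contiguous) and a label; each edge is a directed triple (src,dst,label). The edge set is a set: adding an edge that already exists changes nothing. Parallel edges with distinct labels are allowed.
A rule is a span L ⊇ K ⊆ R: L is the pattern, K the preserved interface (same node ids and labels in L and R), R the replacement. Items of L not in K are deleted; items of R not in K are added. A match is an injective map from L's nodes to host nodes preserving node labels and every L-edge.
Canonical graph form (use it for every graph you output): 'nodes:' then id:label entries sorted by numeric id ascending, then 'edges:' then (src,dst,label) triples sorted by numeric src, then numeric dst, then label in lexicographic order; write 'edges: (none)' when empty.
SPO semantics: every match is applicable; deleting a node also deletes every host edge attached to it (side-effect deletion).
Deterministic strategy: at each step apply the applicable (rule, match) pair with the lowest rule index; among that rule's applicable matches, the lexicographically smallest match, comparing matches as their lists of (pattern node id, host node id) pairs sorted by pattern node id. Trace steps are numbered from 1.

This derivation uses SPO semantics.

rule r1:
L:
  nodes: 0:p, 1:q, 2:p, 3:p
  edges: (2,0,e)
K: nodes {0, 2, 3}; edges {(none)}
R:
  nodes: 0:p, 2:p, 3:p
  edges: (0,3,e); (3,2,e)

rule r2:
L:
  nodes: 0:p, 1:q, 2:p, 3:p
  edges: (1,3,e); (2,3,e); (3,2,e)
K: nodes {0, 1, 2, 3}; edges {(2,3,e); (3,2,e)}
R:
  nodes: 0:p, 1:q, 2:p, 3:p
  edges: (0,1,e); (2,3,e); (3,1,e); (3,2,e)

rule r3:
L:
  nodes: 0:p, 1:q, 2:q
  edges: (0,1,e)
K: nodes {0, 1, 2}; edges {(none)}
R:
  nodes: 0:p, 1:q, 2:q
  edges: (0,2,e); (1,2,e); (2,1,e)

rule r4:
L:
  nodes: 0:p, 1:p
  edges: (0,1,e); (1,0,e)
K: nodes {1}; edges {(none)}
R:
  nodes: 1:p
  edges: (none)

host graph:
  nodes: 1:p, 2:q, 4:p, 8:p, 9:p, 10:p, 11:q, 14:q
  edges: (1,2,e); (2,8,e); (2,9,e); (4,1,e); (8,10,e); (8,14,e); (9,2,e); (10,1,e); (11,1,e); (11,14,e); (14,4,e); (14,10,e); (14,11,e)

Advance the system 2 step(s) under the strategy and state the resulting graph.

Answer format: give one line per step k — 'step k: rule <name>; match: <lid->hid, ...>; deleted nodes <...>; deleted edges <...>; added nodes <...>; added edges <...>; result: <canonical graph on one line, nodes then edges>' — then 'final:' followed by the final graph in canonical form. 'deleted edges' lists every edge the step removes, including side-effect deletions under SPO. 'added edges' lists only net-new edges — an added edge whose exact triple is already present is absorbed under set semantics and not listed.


step 1: rule r1; match: 0->1, 1->2, 2->4, 3->8; deleted nodes 2; deleted edges (1,2,e); (2,8,e); (2,9,e); (4,1,e); (9,2,e); added nodes (none); added edges (1,8,e); (8,4,e); result: nodes: 1:p, 4:p, 8:p, 9:p, 10:p, 11:q, 14:q edges: (1,8,e); (8,4,e); (8,10,e); (8,14,e); (10,1,e); (11,1,e); (11,14,e); (14,4,e); (14,10,e); (14,11,e)
step 2: rule r1; match: 0->1, 1->11, 2->10, 3->4; deleted nodes 11; deleted edges (10,1,e); (11,1,e); (11,14,e); (14,11,e); added nodes (none); added edges (1,4,e); (4,10,e); result: nodes: 1:p, 4:p, 8:p, 9:p, 10:p, 14:q edges: (1,4,e); (1,8,e); (4,10,e); (8,4,e); (8,10,e); (8,14,e); (14,4,e); (14,10,e)
final:
nodes: 1:p, 4:p, 8:p, 9:p, 10:p, 14:q
edges: (1,4,e); (1,8,e); (4,10,e); (8,4,e); (8,10,e); (8,14,e); (14,4,e); (14,10,e)


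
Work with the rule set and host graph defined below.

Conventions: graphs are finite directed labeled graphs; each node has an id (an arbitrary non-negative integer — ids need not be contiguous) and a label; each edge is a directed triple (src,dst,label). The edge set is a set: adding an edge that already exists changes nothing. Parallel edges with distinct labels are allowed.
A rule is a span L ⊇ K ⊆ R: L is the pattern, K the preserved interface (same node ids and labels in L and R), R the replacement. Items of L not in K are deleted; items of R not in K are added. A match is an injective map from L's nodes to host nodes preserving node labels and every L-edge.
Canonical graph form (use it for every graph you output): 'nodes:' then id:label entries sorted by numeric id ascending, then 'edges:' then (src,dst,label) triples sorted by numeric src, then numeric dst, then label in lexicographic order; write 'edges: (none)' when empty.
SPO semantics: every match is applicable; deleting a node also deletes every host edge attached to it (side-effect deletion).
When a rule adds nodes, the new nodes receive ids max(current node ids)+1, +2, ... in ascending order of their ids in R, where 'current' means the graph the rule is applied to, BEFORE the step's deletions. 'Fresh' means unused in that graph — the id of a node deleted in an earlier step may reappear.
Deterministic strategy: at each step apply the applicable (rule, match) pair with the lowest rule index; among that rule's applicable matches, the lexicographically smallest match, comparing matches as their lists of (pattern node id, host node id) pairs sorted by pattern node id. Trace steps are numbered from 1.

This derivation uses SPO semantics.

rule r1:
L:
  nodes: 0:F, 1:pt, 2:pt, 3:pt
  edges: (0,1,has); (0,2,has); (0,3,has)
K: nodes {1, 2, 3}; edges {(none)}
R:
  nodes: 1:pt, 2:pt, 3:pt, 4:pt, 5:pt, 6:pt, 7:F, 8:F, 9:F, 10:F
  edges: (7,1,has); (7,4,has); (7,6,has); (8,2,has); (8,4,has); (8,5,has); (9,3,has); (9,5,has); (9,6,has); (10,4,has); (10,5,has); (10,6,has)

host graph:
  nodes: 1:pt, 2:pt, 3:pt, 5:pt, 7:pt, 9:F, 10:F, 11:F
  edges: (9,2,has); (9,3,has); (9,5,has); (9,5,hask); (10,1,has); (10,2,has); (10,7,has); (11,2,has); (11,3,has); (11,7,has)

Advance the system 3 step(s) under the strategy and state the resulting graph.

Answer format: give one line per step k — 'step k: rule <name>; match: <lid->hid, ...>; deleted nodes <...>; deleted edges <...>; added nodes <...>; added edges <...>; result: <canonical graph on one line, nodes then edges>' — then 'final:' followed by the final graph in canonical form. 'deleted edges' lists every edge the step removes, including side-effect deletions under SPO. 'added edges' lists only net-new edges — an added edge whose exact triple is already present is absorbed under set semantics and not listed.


step 1: rule r1; match: 0->9, 1->2, 2->3, 3->5; deleted nodes 9; deleted edges (9,2,has); (9,3,has); (9,5,has); (9,5,hask); added nodes 12, 13, 14, 15, 16, 17, 18; added edges (15,2,has); (15,12,has); (15,14,has); (16,3,has); (16,12,has); (16,13,has); (17,5,has); (17,13,has); (17,14,has); (18,12,has); (18,13,has); (18,14,has); result: nodes: 1:pt, 2:pt, 3:pt, 5:pt, 7:pt, 10:F, 11:F, 12:pt, 13:pt, 14:pt, 15:F, 16:F, 17:F, 18:F edges: (10,1,has); (10,2,has); (10,7,has); (11,2,has); (11,3,has); (11,7,has); (15,2,has); (15,12,has); (15,14,has); (16,3,has); (16,12,has); (16,13,has); (17,5,has); (17,13,has); (17,14,has); (18,12,has); (18,13,has); (18,14,has)
step 2: rule r1; match: 0->10, 1->1, 2->2, 3->7; deleted nodes 10; deleted edges (10,1,has); (10,2,has); (10,7,has); added nodes 19, 20, 21, 22, 23, 24, 25; added edges (22,1,has); (22,19,has); (22,21,has); (23,2,has); (23,19,has); (23,20,has); (24,7,has); (24,20,has); (24,21,has); (25,19,has); (25,20,has); (25,21,has); result: nodes: 1:pt, 2:pt, 3:pt, 5:pt, 7:pt, 11:F, 12:pt, 13:pt, 14:pt, 15:F, 16:F, 17:F, 18:F, 19:pt, 20:pt, 21:pt, 22:F, 23:F, 24:F, 25:F edges: (11,2,has); (11,3,has); (11,7,has); (15,2,has); (15,12,has); (15,14,has); (16,3,has); (16,12,has); (16,13,has); (17,5,has); (17,13,has); (17,14,has); (18,12,has); (18,13,has); (18,14,has); (22,1,has); (22,19,has); (22,21,has); (23,2,has); (23,19,has); (23,20,has); (24,7,has); (24,20,has); (24,21,has); (25,19,has); (25,20,has); (25,21,has)
step 3: rule r1; match: 0->11, 1->2, 2->3, 3->7; deleted nodes 11; deleted edges (11,2,has); (11,3,has); (11,7,has); added nodes 26, 27, 28, 29, 30, 31, 32; added edges (29,2,has); (29,26,has); (29,28,has); (30,3,has); (30,26,has); (30,27,has); (31,7,has); (31,27,has); (31,28,has); (32,26,has); (32,27,has); (32,28,has); result: nodes: 1:pt, 2:pt, 3:pt, 5:pt, 7:pt, 12:pt, 13:pt, 14:pt, 15:F, 16:F, 17:F, 18:F, 19:pt, 20:pt, 21:pt, 22:F, 23:F, 24:F, 25:F, 26:pt, 27:pt, 28:pt, 29:F, 30:F, 31:F, 32:F edges: (15,2,has); (15,12,has); (15,14,has); (16,3,has); (16,12,has); (16,13,has); (17,5,has); (17,13,has); (17,14,has); (18,12,has); (18,13,has); (18,14,has); (22,1,has); (22,19,has); (22,21,has); (23,2,has); (23,19,has); (23,20,has); (24,7,has); (24,20,has); (24,21,has); (25,19,has); (25,20,has); (25,21,has); (29,2,has); (29,26,has); (29,28,has); (30,3,has); (30,26,has); (30,27,has); (31,7,has); (31,27,has); (31,28,has); (32,26,has); (32,27,has); (32,28,has)
final:
nodes: 1:pt, 2:pt, 3:pt, 5:pt, 7:pt, 12:pt, 13:pt, 14:pt, 15:F, 16:F, 17:F, 18:F, 19:pt, 20:pt, 21:pt, 22:F, 23:F, 24:F, 25:F, 26:pt, 27:pt, 28:pt, 29:F, 30:F, 31:F, 32:F
edges: (15,2,has); (15,12,has); (15,14,has); (16,3,has); (16,12,has); (16,13,has); (17,5,has); (17,13,has); (17,14,has); (18,12,has); (18,13,has); (18,14,has); (22,1,has); (22,19,has); (22,21,has); (23,2,has); (23,19,has); (23,20,has); (24,7,has); (24,20,has); (24,21,has); (25,19,has); (25,20,has); (25,21,has); (29,2,has); (29,26,has); (29,28,has); (30,3,has); (30,26,has); (30,27,has); (31,7,has); (31,27,has); (31,28,has); (32,26,has); (32,27,has); (32,28,has)


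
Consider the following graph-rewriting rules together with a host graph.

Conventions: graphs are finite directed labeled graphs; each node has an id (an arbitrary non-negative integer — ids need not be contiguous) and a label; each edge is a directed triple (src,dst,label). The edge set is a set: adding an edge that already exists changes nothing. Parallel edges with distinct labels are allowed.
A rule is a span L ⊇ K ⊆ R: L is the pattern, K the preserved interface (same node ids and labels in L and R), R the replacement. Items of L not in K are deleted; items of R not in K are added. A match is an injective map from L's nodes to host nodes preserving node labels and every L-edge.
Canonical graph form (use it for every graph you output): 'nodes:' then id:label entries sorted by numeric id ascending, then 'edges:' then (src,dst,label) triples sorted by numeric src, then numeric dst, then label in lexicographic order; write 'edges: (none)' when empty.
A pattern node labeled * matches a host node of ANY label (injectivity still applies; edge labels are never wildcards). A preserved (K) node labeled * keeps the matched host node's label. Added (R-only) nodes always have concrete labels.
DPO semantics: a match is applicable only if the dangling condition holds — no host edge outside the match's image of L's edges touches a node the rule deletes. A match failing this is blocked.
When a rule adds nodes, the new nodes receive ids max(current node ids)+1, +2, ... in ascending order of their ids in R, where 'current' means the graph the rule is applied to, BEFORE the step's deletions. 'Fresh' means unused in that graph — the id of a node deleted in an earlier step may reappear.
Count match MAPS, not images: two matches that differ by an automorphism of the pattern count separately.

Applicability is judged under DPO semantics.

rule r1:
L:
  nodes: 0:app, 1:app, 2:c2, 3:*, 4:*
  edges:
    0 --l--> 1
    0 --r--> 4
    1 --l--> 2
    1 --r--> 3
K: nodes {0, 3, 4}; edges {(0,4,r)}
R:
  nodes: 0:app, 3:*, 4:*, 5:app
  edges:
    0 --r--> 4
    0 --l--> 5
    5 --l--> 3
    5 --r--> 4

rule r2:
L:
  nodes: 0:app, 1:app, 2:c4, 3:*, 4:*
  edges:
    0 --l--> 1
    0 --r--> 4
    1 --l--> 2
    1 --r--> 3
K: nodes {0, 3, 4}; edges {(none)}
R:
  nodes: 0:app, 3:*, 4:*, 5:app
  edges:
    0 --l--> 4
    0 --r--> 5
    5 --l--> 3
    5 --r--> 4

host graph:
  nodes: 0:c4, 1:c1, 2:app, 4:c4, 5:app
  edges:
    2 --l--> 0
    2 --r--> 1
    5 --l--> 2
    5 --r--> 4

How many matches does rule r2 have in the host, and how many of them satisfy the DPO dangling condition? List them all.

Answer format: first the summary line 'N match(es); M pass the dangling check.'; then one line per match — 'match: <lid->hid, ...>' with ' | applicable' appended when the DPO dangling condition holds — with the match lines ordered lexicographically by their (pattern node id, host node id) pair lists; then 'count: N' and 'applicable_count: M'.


1 match(es); 1 pass the dangling check.
match: 0->5, 1->2, 2->0, 3->1, 4->4 | applicable
count: 1
applicable_count: 1


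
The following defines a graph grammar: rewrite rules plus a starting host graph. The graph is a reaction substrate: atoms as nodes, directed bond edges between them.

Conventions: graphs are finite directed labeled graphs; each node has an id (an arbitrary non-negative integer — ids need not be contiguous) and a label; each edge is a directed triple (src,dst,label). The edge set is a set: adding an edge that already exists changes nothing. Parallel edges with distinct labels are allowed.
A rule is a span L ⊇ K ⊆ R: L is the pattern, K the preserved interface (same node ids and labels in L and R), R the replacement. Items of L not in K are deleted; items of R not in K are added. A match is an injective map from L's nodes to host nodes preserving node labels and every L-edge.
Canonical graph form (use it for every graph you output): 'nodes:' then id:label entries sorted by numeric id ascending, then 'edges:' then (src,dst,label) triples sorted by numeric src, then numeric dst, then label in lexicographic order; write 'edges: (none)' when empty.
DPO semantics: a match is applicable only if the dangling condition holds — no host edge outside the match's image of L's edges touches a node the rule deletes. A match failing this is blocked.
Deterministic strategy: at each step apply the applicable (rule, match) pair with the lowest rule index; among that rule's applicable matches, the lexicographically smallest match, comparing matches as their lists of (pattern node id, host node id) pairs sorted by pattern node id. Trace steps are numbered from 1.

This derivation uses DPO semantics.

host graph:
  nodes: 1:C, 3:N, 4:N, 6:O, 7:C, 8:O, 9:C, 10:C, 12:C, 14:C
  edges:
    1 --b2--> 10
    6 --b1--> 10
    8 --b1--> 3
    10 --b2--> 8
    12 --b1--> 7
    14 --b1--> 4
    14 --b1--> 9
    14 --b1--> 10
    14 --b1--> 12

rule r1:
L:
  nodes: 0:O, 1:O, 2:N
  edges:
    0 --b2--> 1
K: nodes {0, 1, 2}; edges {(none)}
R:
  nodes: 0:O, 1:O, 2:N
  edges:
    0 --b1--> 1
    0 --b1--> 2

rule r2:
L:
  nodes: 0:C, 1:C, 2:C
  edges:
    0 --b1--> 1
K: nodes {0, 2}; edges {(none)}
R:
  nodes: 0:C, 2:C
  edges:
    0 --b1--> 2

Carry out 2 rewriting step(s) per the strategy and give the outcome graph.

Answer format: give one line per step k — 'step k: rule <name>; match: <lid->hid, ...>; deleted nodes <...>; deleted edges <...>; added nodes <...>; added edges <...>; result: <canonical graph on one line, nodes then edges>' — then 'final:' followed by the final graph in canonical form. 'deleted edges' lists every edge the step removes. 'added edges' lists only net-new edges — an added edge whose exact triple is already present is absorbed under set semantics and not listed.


step 1: rule r2; match: 0->12, 1->7, 2->1; deleted nodes 7; deleted edges (12,7,b1); added nodes (none); added edges (12,1,b1); result: nodes: 1:C, 3:N, 4:N, 6:O, 8:O, 9:C, 10:C, 12:C, 14:C edges: (1,10,b2); (6,10,b1); (8,3,b1); (10,8,b2); (12,1,b1); (14,4,b1); (14,9,b1); (14,10,b1); (14,12,b1)
step 2: rule r2; match: 0->14, 1->9, 2->1; deleted nodes 9; deleted edges (14,9,b1); added nodes (none); added edges (14,1,b1); result: nodes: 1:C, 3:N, 4:N, 6:O, 8:O, 10:C, 12:C, 14:C edges: (1,10,b2); (6,10,b1); (8,3,b1); (10,8,b2); (12,1,b1); (14,1,b1); (14,4,b1); (14,10,b1); (14,12,b1)
final:
nodes: 1:C, 3:N, 4:N, 6:O, 8:O, 10:C, 12:C, 14:C
edges: (1,10,b2); (6,10,b1); (8,3,b1); (10,8,b2); (12,1,b1); (14,1,b1); (14,4,b1); (14,10,b1); (14,12,b1)


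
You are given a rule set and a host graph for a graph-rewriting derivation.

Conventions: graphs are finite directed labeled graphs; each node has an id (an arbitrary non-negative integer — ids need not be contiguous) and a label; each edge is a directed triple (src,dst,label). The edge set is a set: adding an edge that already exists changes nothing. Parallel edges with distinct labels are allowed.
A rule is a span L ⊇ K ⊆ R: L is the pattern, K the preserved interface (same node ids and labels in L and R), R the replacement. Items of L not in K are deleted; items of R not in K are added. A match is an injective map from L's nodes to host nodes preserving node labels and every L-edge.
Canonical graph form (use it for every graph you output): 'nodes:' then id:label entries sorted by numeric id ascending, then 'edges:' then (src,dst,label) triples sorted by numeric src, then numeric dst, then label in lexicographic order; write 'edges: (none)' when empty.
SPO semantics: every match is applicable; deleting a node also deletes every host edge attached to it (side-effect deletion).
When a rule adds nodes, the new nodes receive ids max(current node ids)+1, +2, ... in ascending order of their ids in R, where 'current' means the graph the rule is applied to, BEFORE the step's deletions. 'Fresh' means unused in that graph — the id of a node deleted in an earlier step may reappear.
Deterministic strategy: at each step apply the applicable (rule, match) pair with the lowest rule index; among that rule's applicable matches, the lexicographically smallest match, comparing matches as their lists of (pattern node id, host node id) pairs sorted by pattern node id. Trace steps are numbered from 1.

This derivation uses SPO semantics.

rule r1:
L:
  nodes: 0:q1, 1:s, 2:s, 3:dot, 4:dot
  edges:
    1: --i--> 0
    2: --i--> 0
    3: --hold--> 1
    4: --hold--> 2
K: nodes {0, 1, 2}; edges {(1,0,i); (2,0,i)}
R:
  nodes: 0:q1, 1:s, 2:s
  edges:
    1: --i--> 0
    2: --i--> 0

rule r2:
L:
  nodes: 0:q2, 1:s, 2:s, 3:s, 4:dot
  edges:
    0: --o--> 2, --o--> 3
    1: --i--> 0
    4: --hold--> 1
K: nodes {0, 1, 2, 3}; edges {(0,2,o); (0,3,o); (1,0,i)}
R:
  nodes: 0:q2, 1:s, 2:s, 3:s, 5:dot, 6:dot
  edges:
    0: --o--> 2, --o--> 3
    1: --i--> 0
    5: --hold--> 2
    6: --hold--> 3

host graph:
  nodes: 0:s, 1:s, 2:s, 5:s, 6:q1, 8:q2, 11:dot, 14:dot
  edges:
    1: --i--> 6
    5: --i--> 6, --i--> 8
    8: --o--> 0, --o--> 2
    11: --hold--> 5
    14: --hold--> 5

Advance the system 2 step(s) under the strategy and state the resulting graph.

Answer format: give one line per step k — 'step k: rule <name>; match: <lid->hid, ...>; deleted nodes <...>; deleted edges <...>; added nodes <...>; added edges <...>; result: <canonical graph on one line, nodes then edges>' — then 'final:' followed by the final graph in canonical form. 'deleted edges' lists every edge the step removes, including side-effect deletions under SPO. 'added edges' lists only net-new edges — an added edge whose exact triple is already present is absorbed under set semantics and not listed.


step 1: rule r2; match: 0->8, 1->5, 2->0, 3->2, 4->11; deleted nodes 11; deleted edges (11,5,hold); added nodes 15, 16; added edges (15,0,hold); (16,2,hold); result: nodes: 0:s, 1:s, 2:s, 5:s, 6:q1, 8:q2, 14:dot, 15:dot, 16:dot edges: (1,6,i); (5,6,i); (5,8,i); (8,0,o); (8,2,o); (14,5,hold); (15,0,hold); (16,2,hold)
step 2: rule r2; match: 0->8, 1->5, 2->0, 3->2, 4->14; deleted nodes 14; deleted edges (14,5,hold); added nodes 17, 18; added edges (17,0,hold); (18,2,hold); result: nodes: 0:s, 1:s, 2:s, 5:s, 6:q1, 8:q2, 15:dot, 16:dot, 17:dot, 18:dot edges: (1,6,i); (5,6,i); (5,8,i); (8,0,o); (8,2,o); (15,0,hold); (16,2,hold); (17,0,hold); (18,2,hold)
final:
nodes: 0:s, 1:s, 2:s, 5:s, 6:q1, 8:q2, 15:dot, 16:dot, 17:dot, 18:dot
edges: (1,6,i); (5,6,i); (5,8,i); (8,0,o); (8,2,o); (15,0,hold); (16,2,hold); (17,0,hold); (18,2,hold)


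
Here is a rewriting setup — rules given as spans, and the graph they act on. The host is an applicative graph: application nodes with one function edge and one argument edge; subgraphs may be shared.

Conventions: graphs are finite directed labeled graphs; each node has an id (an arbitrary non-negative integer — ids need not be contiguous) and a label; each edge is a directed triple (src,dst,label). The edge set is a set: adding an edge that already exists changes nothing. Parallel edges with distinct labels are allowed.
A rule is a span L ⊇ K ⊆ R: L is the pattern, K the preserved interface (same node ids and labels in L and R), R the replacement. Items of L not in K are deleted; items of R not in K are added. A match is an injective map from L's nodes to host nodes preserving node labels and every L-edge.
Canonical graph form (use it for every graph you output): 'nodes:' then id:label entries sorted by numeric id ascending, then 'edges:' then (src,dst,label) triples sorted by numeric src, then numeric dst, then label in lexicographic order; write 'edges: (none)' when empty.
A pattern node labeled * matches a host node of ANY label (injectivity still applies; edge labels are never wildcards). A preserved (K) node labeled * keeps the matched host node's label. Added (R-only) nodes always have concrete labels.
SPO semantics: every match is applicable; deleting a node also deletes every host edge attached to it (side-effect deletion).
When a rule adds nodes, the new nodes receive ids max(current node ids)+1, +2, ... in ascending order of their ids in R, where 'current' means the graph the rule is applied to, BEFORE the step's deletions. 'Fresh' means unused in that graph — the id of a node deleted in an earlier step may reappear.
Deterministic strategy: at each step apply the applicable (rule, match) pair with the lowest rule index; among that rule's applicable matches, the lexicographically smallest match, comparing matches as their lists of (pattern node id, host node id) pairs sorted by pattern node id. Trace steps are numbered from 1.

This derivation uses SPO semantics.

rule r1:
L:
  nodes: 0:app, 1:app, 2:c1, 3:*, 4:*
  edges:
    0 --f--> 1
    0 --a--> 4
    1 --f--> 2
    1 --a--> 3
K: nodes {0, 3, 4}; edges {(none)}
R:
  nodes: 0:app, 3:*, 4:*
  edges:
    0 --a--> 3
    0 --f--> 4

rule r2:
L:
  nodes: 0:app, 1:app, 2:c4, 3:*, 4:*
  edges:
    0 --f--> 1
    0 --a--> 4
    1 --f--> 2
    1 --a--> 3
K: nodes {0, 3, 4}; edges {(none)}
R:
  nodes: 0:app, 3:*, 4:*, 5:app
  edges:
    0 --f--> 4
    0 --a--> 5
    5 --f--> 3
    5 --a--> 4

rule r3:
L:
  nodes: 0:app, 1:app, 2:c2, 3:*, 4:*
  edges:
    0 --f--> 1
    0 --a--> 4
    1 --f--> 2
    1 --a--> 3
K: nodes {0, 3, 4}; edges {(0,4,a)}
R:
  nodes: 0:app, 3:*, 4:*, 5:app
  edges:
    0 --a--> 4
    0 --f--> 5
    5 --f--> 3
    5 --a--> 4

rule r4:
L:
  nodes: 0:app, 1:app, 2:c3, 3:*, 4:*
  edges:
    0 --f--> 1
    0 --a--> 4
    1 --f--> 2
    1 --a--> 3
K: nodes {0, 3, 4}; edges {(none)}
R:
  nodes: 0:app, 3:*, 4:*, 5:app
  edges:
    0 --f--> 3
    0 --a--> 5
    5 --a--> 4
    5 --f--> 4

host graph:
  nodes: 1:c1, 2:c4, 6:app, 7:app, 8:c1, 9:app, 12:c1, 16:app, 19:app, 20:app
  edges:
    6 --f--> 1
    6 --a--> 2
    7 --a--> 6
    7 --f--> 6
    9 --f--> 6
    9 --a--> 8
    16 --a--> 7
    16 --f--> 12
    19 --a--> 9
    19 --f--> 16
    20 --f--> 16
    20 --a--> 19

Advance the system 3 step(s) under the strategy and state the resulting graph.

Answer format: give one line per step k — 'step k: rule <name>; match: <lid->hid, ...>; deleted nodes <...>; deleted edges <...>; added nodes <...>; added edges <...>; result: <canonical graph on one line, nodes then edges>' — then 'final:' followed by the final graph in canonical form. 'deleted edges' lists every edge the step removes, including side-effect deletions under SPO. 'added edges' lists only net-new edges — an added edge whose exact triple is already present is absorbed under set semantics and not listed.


step 1: rule r1; match: 0->9, 1->6, 2->1, 3->2, 4->8; deleted nodes 1, 6; deleted edges (6,1,f); (6,2,a); (7,6,a); (7,6,f); (9,6,f); (9,8,a); added nodes (none); added edges (9,2,a); (9,8,f); result: nodes: 2:c4, 7:app, 8:c1, 9:app, 12:c1, 16:app, 19:app, 20:app edges: (9,2,a); (9,8,f); (16,7,a); (16,12,f); (19,9,a); (19,16,f); (20,16,f); (20,19,a)
step 2: rule r1; match: 0->19, 1->16, 2->12, 3->7, 4->9; deleted nodes 12, 16; deleted edges (16,7,a); (16,12,f); (19,9,a); (19,16,f); (20,16,f); added nodes (none); added edges (19,7,a); (19,9,f); result: nodes: 2:c4, 7:app, 8:c1, 9:app, 19:app, 20:app edges: (9,2,a); (9,8,f); (19,7,a); (19,9,f); (20,19,a)
step 3: rule r1; match: 0->19, 1->9, 2->8, 3->2, 4->7; deleted nodes 8, 9; deleted edges (9,2,a); (9,8,f); (19,7,a); (19,9,f); added nodes (none); added edges (19,2,a); (19,7,f); result: nodes: 2:c4, 7:app, 19:app, 20:app edges: (19,2,a); (19,7,f); (20,19,a)
final:
nodes: 2:c4, 7:app, 19:app, 20:app
edges: (19,2,a); (19,7,f); (20,19,a)


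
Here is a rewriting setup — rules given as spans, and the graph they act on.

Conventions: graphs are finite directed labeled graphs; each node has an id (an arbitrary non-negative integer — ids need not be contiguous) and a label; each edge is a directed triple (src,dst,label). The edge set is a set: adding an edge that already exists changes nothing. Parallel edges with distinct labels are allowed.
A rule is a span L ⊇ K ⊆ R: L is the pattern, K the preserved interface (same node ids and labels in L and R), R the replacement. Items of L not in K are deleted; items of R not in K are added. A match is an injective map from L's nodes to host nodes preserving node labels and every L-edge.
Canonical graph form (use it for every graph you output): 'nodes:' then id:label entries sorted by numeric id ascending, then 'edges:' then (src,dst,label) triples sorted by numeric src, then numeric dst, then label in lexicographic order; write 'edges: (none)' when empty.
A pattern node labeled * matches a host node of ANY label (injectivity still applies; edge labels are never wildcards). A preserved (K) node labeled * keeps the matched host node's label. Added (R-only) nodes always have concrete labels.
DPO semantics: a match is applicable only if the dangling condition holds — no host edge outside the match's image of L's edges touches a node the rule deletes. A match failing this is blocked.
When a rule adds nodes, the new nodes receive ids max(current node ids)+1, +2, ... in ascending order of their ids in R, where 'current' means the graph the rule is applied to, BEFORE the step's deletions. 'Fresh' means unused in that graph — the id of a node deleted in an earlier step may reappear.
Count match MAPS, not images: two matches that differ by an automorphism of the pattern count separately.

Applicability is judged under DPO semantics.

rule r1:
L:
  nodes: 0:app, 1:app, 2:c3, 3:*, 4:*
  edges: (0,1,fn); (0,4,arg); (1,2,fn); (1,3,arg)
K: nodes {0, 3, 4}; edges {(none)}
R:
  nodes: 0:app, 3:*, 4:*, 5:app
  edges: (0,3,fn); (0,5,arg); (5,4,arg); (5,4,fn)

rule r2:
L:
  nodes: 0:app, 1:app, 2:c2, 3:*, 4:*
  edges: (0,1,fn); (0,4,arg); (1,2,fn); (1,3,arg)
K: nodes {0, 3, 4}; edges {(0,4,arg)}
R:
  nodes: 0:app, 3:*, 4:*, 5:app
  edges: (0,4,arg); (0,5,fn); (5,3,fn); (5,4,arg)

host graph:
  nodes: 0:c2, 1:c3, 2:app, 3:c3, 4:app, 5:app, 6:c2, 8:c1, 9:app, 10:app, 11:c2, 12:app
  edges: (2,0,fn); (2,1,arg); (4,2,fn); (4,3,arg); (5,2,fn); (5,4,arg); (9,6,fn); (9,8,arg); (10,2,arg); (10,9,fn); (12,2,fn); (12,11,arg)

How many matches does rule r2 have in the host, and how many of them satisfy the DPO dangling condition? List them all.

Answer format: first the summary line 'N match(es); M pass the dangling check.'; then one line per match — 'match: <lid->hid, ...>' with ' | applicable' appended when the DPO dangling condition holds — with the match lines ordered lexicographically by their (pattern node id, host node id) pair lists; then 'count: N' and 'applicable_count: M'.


4 match(es); 1 pass the dangling check.
match: 0->4, 1->2, 2->0, 3->1, 4->3
match: 0->5, 1->2, 2->0, 3->1, 4->4
match: 0->10, 1->9, 2->6, 3->8, 4->2 | applicable
match: 0->12, 1->2, 2->0, 3->1, 4->11
count: 4
applicable_count: 1
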